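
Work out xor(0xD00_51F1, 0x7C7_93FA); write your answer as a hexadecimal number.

0xAC7C20B

XOR each hex digit independently (no carries):
  D^7=A, 0^C=C, 0^7=7, 5^9=C, 1^3=2, F^F=0, 1^A=B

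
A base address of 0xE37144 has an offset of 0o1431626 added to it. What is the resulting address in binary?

0b111010011010010011011010

0xE37144 = 0b111000110111000101000100 in binary.
0o1431626 = 0b1100011001110010110 in binary.
Add column by column in base 2, right to left:
  0+0 = 0
  0+1 = 1
  1+1 = 0 carry 1
  0+0+1 = 1
  0+1 = 1
  0+0 = 0
  1+0 = 1
  0+1 = 1
  1+1 = 0 carry 1
  0+1+1 = 0 carry 1
  0+0+1 = 1
  0+0 = 0
  1+1 = 0 carry 1
  1+1+1 = 1 carry 1
  1+0+1 = 0 carry 1
  0+0+1 = 1
  1+0 = 1
  1+1 = 0 carry 1
  0+1+1 = 0 carry 1
  0+0+1 = 1
  0+0 = 0
  1+0 = 1
  1+0 = 1
  1+0 = 1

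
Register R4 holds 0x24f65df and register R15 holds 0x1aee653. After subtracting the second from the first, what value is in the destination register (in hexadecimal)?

0xa07f8c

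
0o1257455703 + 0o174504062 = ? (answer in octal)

0o1454161765

Add column by column in base 8, right to left:
  3+2 = 5
  0+6 = 6
  7+0 = 7
  5+4 = 1 carry 1
  5+0+1 = 6
  4+5 = 1 carry 1
  7+4+1 = 4 carry 1
  5+7+1 = 5 carry 1
  2+1+1 = 4
  1+0 = 1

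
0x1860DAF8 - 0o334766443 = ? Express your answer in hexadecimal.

0o334766443 = 0x373ED23 in hexadecimal.
Subtract column by column in base 16:
  8-3 → 5
  F-2 → D
  A-D → D (borrow)
  D-E-1 → E (borrow)
  0-3-1 → C (borrow)
  6-7-1 → E (borrow)
  8-3-1 → 4
  1-0 → 1

0x14ECEDD5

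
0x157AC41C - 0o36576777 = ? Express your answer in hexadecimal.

0x14FFC61D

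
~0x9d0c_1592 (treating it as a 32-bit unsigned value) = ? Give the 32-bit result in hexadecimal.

0x62f3ea6d

Each hex digit d becomes f−d:
  9→6, d→2, 0→f, c→3, 1→e, 5→a, 9→6, 2→d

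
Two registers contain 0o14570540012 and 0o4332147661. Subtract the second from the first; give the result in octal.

0o10236370131

Subtract column by column in base 8:
  2-1 → 1
  1-6 → 3 (borrow)
  0-6-1 → 1 (borrow)
  0-7-1 → 0 (borrow)
  4-4-1 → 7 (borrow)
  5-1-1 → 3
  0-2 → 6 (borrow)
  7-3-1 → 3
  5-3 → 2
  4-4 → 0
  1-0 → 1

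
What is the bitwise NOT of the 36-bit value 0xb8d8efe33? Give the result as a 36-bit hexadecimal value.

0x4727101cc

Each hex digit d becomes f−d:
  b→4, 8→7, d→2, 8→7, e→1, f→0, e→1, 3→c, 3→c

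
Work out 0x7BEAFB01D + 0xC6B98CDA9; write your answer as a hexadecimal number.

0x142A487DC6

Add column by column in base 16, right to left:
  D+9 = 6 carry 1
  1+A+1 = C
  0+D = D
  B+C = 7 carry 1
  F+8+1 = 8 carry 1
  A+9+1 = 4 carry 1
  E+B+1 = A carry 1
  B+6+1 = 2 carry 1
  7+C+1 = 4 carry 1
  final carry 1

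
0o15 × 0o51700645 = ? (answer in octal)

0o1040312541

Multiply each base-8 digit by 13, carrying:
  5×13 = 65 → write 1 carry 8
  4×13+8 = 60 → write 4 carry 7
  6×13+7 = 85 → write 5 carry 10
  0×13+10 = 10 → write 2 carry 1
  0×13+1 = 1 → write 1
  7×13 = 91 → write 3 carry 11
  1×13+11 = 24 → write 0 carry 3
  5×13+3 = 68 → write 4 carry 8
  remaining carry: 10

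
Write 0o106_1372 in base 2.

0b1000110001011111010

Each octal digit is 3 bits: 1=001 0=000 6=110 1=001 3=011 7=111 2=010.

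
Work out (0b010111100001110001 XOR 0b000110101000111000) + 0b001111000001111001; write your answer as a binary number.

0b100000001011000010

First 0b010111100001110001 XOR 0b000110101000111000 = 0b010001001001001001.
Add column by column in base 2, right to left:
  1+1 = 0 carry 1
  0+0+1 = 1
  0+0 = 0
  1+1 = 0 carry 1
  0+1+1 = 0 carry 1
  0+1+1 = 0 carry 1
  1+1+1 = 1 carry 1
  0+0+1 = 1
  0+0 = 0
  1+0 = 1
  0+0 = 0
  0+0 = 0
  1+1 = 0 carry 1
  0+1+1 = 0 carry 1
  0+1+1 = 0 carry 1
  0+1+1 = 0 carry 1
  1+0+1 = 0 carry 1
  final carry 1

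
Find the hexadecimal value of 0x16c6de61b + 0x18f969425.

0x2fc047a40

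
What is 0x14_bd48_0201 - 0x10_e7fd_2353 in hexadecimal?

0x3d54adeae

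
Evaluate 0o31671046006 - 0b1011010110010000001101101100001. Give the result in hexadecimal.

0x741c30a5

0o31671046006 = 0xcee44c06 in hexadecimal.
0b1011010110010000001101101100001 = 0x5ac81b61 in hexadecimal.
Subtract column by column in base 16:
  6-1 → 5
  0-6 → a (borrow)
  c-b-1 → 0
  4-1 → 3
  4-8 → c (borrow)
  e-c-1 → 1
  e-a → 4
  c-5 → 7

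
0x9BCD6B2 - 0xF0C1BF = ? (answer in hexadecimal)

0x8CC14F3

Subtract column by column in base 16:
  2-F → 3 (borrow)
  B-B-1 → F (borrow)
  6-1-1 → 4
  D-C → 1
  C-0 → C
  B-F → C (borrow)
  9-0-1 → 8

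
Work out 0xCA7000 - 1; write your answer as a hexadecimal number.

The trailing 3 digits are 0, so subtracting 1 borrows through: they become F and the next digit up decrements.

0xCA6FFF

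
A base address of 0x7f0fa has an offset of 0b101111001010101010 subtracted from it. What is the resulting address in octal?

0x7f0fa = 0o1770372 in octal.
0b101111001010101010 = 0o571252 in octal.
Subtract column by column in base 8:
  2-2 → 0
  7-5 → 2
  3-2 → 1
  0-1 → 7 (borrow)
  7-7-1 → 7 (borrow)
  7-5-1 → 1
  1-0 → 1

0o1177120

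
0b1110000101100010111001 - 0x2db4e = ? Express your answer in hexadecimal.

0b1110000101100010111001 = 0x3858b9 in hexadecimal.
Subtract column by column in base 16:
  9-e → b (borrow)
  b-4-1 → 6
  8-b → d (borrow)
  5-d-1 → 7 (borrow)
  8-2-1 → 5
  3-0 → 3

0x357d6b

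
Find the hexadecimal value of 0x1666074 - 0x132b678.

0x33a9fc

Subtract column by column in base 16:
  4-8 → c (borrow)
  7-7-1 → f (borrow)
  0-6-1 → 9 (borrow)
  6-b-1 → a (borrow)
  6-2-1 → 3
  6-3 → 3
  1-1 → 0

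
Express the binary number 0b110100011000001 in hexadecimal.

0x68C1

Group the bits into nibbles: 0110 1000 1100 0001 → 68C1.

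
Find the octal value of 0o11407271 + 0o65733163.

0o77342454

Add column by column in base 8, right to left:
  1+3 = 4
  7+6 = 5 carry 1
  2+1+1 = 4
  7+3 = 2 carry 1
  0+3+1 = 4
  4+7 = 3 carry 1
  1+5+1 = 7
  1+6 = 7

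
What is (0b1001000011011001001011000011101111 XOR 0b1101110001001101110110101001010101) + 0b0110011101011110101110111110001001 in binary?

0b1011001111110011101100101001000011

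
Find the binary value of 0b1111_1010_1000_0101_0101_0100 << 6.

0b111110101000010101010100000000

Left shift by 6: append 6 zero bits.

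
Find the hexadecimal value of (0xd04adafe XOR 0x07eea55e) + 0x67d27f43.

First 0xd04adafe XOR 0x07eea55e = 0xd7a47fa0.
Add column by column in base 16, right to left:
  0+3 = 3
  a+4 = e
  f+f = e carry 1
  7+7+1 = f
  4+2 = 6
  a+d = 7 carry 1
  7+7+1 = f
  d+6 = 3 carry 1
  final carry 1

0x13f76fee3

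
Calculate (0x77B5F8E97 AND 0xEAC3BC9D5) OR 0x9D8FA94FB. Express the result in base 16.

0x77B5F8E97 AND 0xEAC3BC9D5 = 0x6281B8895.
Then OR with 0x9D8FA94FB.

0xFF8FB9CFF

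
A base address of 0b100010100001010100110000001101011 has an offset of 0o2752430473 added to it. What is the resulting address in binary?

0o2752430473 = 0b10111101010100011000100111011 in binary.
Add column by column in base 2, right to left:
  1+1 = 0 carry 1
  1+1+1 = 1 carry 1
  0+0+1 = 1
  1+1 = 0 carry 1
  0+1+1 = 0 carry 1
  1+1+1 = 1 carry 1
  1+0+1 = 0 carry 1
  0+0+1 = 1
  0+1 = 1
  0+0 = 0
  0+0 = 0
  0+0 = 0
  0+1 = 1
  1+1 = 0 carry 1
  1+0+1 = 0 carry 1
  0+0+1 = 1
  0+0 = 0
  1+1 = 0 carry 1
  0+0+1 = 1
  1+1 = 0 carry 1
  0+0+1 = 1
  1+1 = 0 carry 1
  0+0+1 = 1
  0+1 = 1
  0+1 = 1
  0+1 = 1
  1+1 = 0 carry 1
  0+0+1 = 1
  1+1 = 0 carry 1
  0+0+1 = 1
  0+0 = 0
  0+0 = 0
  1+0 = 1

0b100101011110101001001000110100110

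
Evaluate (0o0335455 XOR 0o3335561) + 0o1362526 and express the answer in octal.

0o4362662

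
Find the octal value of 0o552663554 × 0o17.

0o12502607524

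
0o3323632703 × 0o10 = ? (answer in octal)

Multiply each base-8 digit by 8, carrying:
  3×8 = 24 → write 0 carry 3
  0×8+3 = 3 → write 3
  7×8 = 56 → write 0 carry 7
  2×8+7 = 23 → write 7 carry 2
  3×8+2 = 26 → write 2 carry 3
  6×8+3 = 51 → write 3 carry 6
  3×8+6 = 30 → write 6 carry 3
  2×8+3 = 19 → write 3 carry 2
  3×8+2 = 26 → write 2 carry 3
  3×8+3 = 27 → write 3 carry 3
  remaining carry: 3

0o33236327030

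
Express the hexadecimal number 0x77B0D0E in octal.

0o736606416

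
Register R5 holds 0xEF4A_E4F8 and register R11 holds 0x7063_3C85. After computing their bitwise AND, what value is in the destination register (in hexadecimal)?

AND each hex digit independently (no carries):
  E&7=6, F&0=0, 4&6=4, A&3=2, E&3=2, 4&C=4, F&8=8, 8&5=0

0x60422480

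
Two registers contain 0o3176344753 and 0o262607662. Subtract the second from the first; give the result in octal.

Subtract column by column in base 8:
  3-2 → 1
  5-6 → 7 (borrow)
  7-6-1 → 0
  4-7 → 5 (borrow)
  4-0-1 → 3
  3-6 → 5 (borrow)
  6-2-1 → 3
  7-6 → 1
  1-2 → 7 (borrow)
  3-0-1 → 2

0o2713535071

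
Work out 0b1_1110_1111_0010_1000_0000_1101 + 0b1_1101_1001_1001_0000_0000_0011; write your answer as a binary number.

0b11110010001011100000010000

Add column by column in base 2, right to left:
  1+1 = 0 carry 1
  0+1+1 = 0 carry 1
  1+0+1 = 0 carry 1
  1+0+1 = 0 carry 1
  0+0+1 = 1
  0+0 = 0
  0+0 = 0
  0+0 = 0
  0+0 = 0
  0+0 = 0
  0+0 = 0
  1+0 = 1
  0+1 = 1
  1+0 = 1
  0+0 = 0
  0+1 = 1
  1+1 = 0 carry 1
  1+0+1 = 0 carry 1
  1+0+1 = 0 carry 1
  1+1+1 = 1 carry 1
  0+1+1 = 0 carry 1
  1+0+1 = 0 carry 1
  1+1+1 = 1 carry 1
  1+1+1 = 1 carry 1
  1+1+1 = 1 carry 1
  final carry 1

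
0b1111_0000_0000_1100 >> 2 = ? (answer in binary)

Right shift by 2: drop the 2 least-significant bits.

0b11110000000011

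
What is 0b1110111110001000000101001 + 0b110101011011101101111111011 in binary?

0b1000100011001110110000100100

Add column by column in base 2, right to left:
  1+1 = 0 carry 1
  0+1+1 = 0 carry 1
  0+0+1 = 1
  1+1 = 0 carry 1
  0+1+1 = 0 carry 1
  1+1+1 = 1 carry 1
  0+1+1 = 0 carry 1
  0+1+1 = 0 carry 1
  0+1+1 = 0 carry 1
  0+1+1 = 0 carry 1
  0+0+1 = 1
  0+1 = 1
  1+1 = 0 carry 1
  0+0+1 = 1
  0+1 = 1
  0+1 = 1
  1+1 = 0 carry 1
  1+0+1 = 0 carry 1
  1+1+1 = 1 carry 1
  1+1+1 = 1 carry 1
  1+0+1 = 0 carry 1
  0+1+1 = 0 carry 1
  1+0+1 = 0 carry 1
  1+1+1 = 1 carry 1
  1+0+1 = 0 carry 1
  0+1+1 = 0 carry 1
  0+1+1 = 0 carry 1
  final carry 1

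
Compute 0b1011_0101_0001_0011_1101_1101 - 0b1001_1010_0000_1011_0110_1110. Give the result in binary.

Subtract column by column in base 2:
  1-0 → 1
  0-1 → 1 (borrow)
  1-1-1 → 1 (borrow)
  1-1-1 → 1 (borrow)
  1-0-1 → 0
  0-1 → 1 (borrow)
  1-1-1 → 1 (borrow)
  1-0-1 → 0
  1-1 → 0
  1-1 → 0
  0-0 → 0
  0-1 → 1 (borrow)
  1-0-1 → 0
  0-0 → 0
  0-0 → 0
  0-0 → 0
  1-0 → 1
  0-1 → 1 (borrow)
  1-0-1 → 0
  0-1 → 1 (borrow)
  1-1-1 → 1 (borrow)
  1-0-1 → 0
  0-0 → 0
  1-1 → 0

0b110110000100001101111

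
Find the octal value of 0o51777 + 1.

0o52000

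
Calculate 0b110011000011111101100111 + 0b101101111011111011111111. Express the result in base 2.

Add column by column in base 2, right to left:
  1+1 = 0 carry 1
  1+1+1 = 1 carry 1
  1+1+1 = 1 carry 1
  0+1+1 = 0 carry 1
  0+1+1 = 0 carry 1
  1+1+1 = 1 carry 1
  1+1+1 = 1 carry 1
  0+1+1 = 0 carry 1
  1+0+1 = 0 carry 1
  1+1+1 = 1 carry 1
  1+1+1 = 1 carry 1
  1+1+1 = 1 carry 1
  1+1+1 = 1 carry 1
  1+1+1 = 1 carry 1
  0+0+1 = 1
  0+1 = 1
  0+1 = 1
  0+1 = 1
  1+1 = 0 carry 1
  1+0+1 = 0 carry 1
  0+1+1 = 0 carry 1
  0+1+1 = 0 carry 1
  1+0+1 = 0 carry 1
  1+1+1 = 1 carry 1
  final carry 1

0b1100000111111111001100110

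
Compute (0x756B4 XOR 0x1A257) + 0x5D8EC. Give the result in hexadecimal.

0xCCDCF

First 0x756B4 XOR 0x1A257 = 0x6F4E3.
Add column by column in base 16, right to left:
  3+C = F
  E+E = C carry 1
  4+8+1 = D
  F+D = C carry 1
  6+5+1 = C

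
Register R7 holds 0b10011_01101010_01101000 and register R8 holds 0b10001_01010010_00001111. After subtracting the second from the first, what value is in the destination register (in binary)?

0b100001100001011001

Subtract column by column in base 2:
  0-1 → 1 (borrow)
  0-1-1 → 0 (borrow)
  0-1-1 → 0 (borrow)
  1-1-1 → 1 (borrow)
  0-0-1 → 1 (borrow)
  1-0-1 → 0
  1-0 → 1
  0-0 → 0
  0-0 → 0
  1-1 → 0
  0-0 → 0
  1-0 → 1
  0-1 → 1 (borrow)
  1-0-1 → 0
  1-1 → 0
  0-0 → 0
  1-1 → 0
  1-0 → 1
  0-0 → 0
  0-0 → 0
  1-1 → 0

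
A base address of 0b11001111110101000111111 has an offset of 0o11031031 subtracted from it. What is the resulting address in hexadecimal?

0x43B826

0b11001111110101000111111 = 0x67EA3F in hexadecimal.
0o11031031 = 0x243219 in hexadecimal.
Subtract column by column in base 16:
  F-9 → 6
  3-1 → 2
  A-2 → 8
  E-3 → B
  7-4 → 3
  6-2 → 4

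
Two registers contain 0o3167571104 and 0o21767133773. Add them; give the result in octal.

Add column by column in base 8, right to left:
  4+3 = 7
  0+7 = 7
  1+7 = 0 carry 1
  1+3+1 = 5
  7+3 = 2 carry 1
  5+1+1 = 7
  7+7 = 6 carry 1
  6+6+1 = 5 carry 1
  1+7+1 = 1 carry 1
  3+1+1 = 5
  0+2 = 2

0o25156725077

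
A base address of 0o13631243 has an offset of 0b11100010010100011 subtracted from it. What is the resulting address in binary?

0o13631243 = 0b1011110011001010100011 in binary.
Subtract column by column in base 2:
  1-1 → 0
  1-1 → 0
  0-0 → 0
  0-0 → 0
  0-0 → 0
  1-1 → 0
  0-0 → 0
  1-1 → 0
  0-0 → 0
  1-0 → 1
  0-1 → 1 (borrow)
  0-0-1 → 1 (borrow)
  1-0-1 → 0
  1-0 → 1
  0-1 → 1 (borrow)
  0-1-1 → 0 (borrow)
  1-1-1 → 1 (borrow)
  1-0-1 → 0
  1-0 → 1
  1-0 → 1
  0-0 → 0
  1-0 → 1

0b1011010110111000000000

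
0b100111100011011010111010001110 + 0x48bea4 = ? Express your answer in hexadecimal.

0x27d66d32

0b100111100011011010111010001110 = 0x278dae8e in hexadecimal.
Add column by column in base 16, right to left:
  e+4 = 2 carry 1
  8+a+1 = 3 carry 1
  e+e+1 = d carry 1
  a+b+1 = 6 carry 1
  d+8+1 = 6 carry 1
  8+4+1 = d
  7+0 = 7
  2+0 = 2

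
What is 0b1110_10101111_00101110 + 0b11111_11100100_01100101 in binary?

0b1011101001001110010011

Add column by column in base 2, right to left:
  0+1 = 1
  1+0 = 1
  1+1 = 0 carry 1
  1+0+1 = 0 carry 1
  0+0+1 = 1
  1+1 = 0 carry 1
  0+1+1 = 0 carry 1
  0+0+1 = 1
  1+0 = 1
  1+0 = 1
  1+1 = 0 carry 1
  1+0+1 = 0 carry 1
  0+0+1 = 1
  1+1 = 0 carry 1
  0+1+1 = 0 carry 1
  1+1+1 = 1 carry 1
  0+1+1 = 0 carry 1
  1+1+1 = 1 carry 1
  1+1+1 = 1 carry 1
  1+1+1 = 1 carry 1
  0+1+1 = 0 carry 1
  final carry 1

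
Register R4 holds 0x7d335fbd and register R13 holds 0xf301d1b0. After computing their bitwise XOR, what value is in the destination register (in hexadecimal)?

0x8e328e0d

XOR each hex digit independently (no carries):
  7^f=8, d^3=e, 3^0=3, 3^1=2, 5^d=8, f^1=e, b^b=0, d^0=d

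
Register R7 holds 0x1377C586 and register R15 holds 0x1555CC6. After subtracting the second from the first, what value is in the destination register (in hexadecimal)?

0x122268C0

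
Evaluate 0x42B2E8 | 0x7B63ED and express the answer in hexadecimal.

0x7BF3ED

OR each hex digit independently (no carries):
  4|7=7, 2|B=B, B|6=F, 2|3=3, E|E=E, 8|D=D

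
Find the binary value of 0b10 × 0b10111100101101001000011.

0b101111001011010010000110

Multiply each base-2 digit by 2, carrying:
  1×2 = 2 → write 0 carry 1
  1×2+1 = 3 → write 1 carry 1
  0×2+1 = 1 → write 1
  0×2 = 0 → write 0
  0×2 = 0 → write 0
  0×2 = 0 → write 0
  1×2 = 2 → write 0 carry 1
  0×2+1 = 1 → write 1
  0×2 = 0 → write 0
  1×2 = 2 → write 0 carry 1
  0×2+1 = 1 → write 1
  1×2 = 2 → write 0 carry 1
  1×2+1 = 3 → write 1 carry 1
  0×2+1 = 1 → write 1
  1×2 = 2 → write 0 carry 1
  0×2+1 = 1 → write 1
  0×2 = 0 → write 0
  1×2 = 2 → write 0 carry 1
  1×2+1 = 3 → write 1 carry 1
  1×2+1 = 3 → write 1 carry 1
  1×2+1 = 3 → write 1 carry 1
  0×2+1 = 1 → write 1
  1×2 = 2 → write 0 carry 1
  remaining carry: 1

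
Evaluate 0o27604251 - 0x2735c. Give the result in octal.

0o27112515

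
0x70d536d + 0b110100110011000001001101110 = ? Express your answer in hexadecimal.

0xda6d5db

0b110100110011000001001101110 = 0x699826e in hexadecimal.
Add column by column in base 16, right to left:
  d+e = b carry 1
  6+6+1 = d
  3+2 = 5
  5+8 = d
  d+9 = 6 carry 1
  0+9+1 = a
  7+6 = d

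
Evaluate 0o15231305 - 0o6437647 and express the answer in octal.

0o6571436

Subtract column by column in base 8:
  5-7 → 6 (borrow)
  0-4-1 → 3 (borrow)
  3-6-1 → 4 (borrow)
  1-7-1 → 1 (borrow)
  3-3-1 → 7 (borrow)
  2-4-1 → 5 (borrow)
  5-6-1 → 6 (borrow)
  1-0-1 → 0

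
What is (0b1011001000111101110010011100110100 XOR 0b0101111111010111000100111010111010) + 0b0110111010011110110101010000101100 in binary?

First 0b1011001000111101110010011100110100 XOR 0b0101111111010111000100111010111010 = 0b1110110111101010110110100110001110.
Add column by column in base 2, right to left:
  0+0 = 0
  1+0 = 1
  1+1 = 0 carry 1
  1+1+1 = 1 carry 1
  0+0+1 = 1
  0+1 = 1
  0+0 = 0
  1+0 = 1
  1+0 = 1
  0+0 = 0
  0+1 = 1
  1+0 = 1
  0+1 = 1
  1+0 = 1
  1+1 = 0 carry 1
  0+0+1 = 1
  1+1 = 0 carry 1
  1+1+1 = 1 carry 1
  0+0+1 = 1
  1+1 = 0 carry 1
  0+1+1 = 0 carry 1
  1+1+1 = 1 carry 1
  0+1+1 = 0 carry 1
  1+0+1 = 0 carry 1
  1+0+1 = 0 carry 1
  1+1+1 = 1 carry 1
  1+0+1 = 0 carry 1
  0+1+1 = 0 carry 1
  1+1+1 = 1 carry 1
  1+1+1 = 1 carry 1
  0+0+1 = 1
  1+1 = 0 carry 1
  1+1+1 = 1 carry 1
  1+0+1 = 0 carry 1
  final carry 1

0b10101110010001001101011110110111010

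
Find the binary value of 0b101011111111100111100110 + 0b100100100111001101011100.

0b1010000100110110101000010

Add column by column in base 2, right to left:
  0+0 = 0
  1+0 = 1
  1+1 = 0 carry 1
  0+1+1 = 0 carry 1
  0+1+1 = 0 carry 1
  1+0+1 = 0 carry 1
  1+1+1 = 1 carry 1
  1+0+1 = 0 carry 1
  1+1+1 = 1 carry 1
  0+1+1 = 0 carry 1
  0+0+1 = 1
  1+0 = 1
  1+1 = 0 carry 1
  1+1+1 = 1 carry 1
  1+1+1 = 1 carry 1
  1+0+1 = 0 carry 1
  1+0+1 = 0 carry 1
  1+1+1 = 1 carry 1
  1+0+1 = 0 carry 1
  1+0+1 = 0 carry 1
  0+1+1 = 0 carry 1
  1+0+1 = 0 carry 1
  0+0+1 = 1
  1+1 = 0 carry 1
  final carry 1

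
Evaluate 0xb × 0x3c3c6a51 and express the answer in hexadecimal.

0x29698917b

Multiply each base-16 digit by 11, carrying:
  1×11 = 11 → write b
  5×11 = 55 → write 7 carry 3
  a×11+3 = 113 → write 1 carry 7
  6×11+7 = 73 → write 9 carry 4
  c×11+4 = 136 → write 8 carry 8
  3×11+8 = 41 → write 9 carry 2
  c×11+2 = 134 → write 6 carry 8
  3×11+8 = 41 → write 9 carry 2
  remaining carry: 2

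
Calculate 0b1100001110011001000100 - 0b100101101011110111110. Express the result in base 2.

0b111100000111010000110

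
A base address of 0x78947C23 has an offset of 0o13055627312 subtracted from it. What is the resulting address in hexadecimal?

0x1FDD4D59

0o13055627312 = 0x58B72ECA in hexadecimal.
Subtract column by column in base 16:
  3-A → 9 (borrow)
  2-C-1 → 5 (borrow)
  C-E-1 → D (borrow)
  7-2-1 → 4
  4-7 → D (borrow)
  9-B-1 → D (borrow)
  8-8-1 → F (borrow)
  7-5-1 → 1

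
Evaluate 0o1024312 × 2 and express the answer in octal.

0o2050624

Multiply each base-8 digit by 2, carrying:
  2×2 = 4 → write 4
  1×2 = 2 → write 2
  3×2 = 6 → write 6
  4×2 = 8 → write 0 carry 1
  2×2+1 = 5 → write 5
  0×2 = 0 → write 0
  1×2 = 2 → write 2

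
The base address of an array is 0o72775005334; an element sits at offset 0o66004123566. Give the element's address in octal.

Add column by column in base 8, right to left:
  4+6 = 2 carry 1
  3+6+1 = 2 carry 1
  3+5+1 = 1 carry 1
  5+3+1 = 1 carry 1
  0+2+1 = 3
  0+1 = 1
  5+4 = 1 carry 1
  7+0+1 = 0 carry 1
  7+0+1 = 0 carry 1
  2+6+1 = 1 carry 1
  7+6+1 = 6 carry 1
  final carry 1

0o161001131122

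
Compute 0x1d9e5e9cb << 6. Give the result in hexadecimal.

0x76797a72c0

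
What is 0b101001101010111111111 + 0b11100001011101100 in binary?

Add column by column in base 2, right to left:
  1+0 = 1
  1+0 = 1
  1+1 = 0 carry 1
  1+1+1 = 1 carry 1
  1+0+1 = 0 carry 1
  1+1+1 = 1 carry 1
  1+1+1 = 1 carry 1
  1+1+1 = 1 carry 1
  1+0+1 = 0 carry 1
  0+1+1 = 0 carry 1
  1+0+1 = 0 carry 1
  0+0+1 = 1
  1+0 = 1
  0+0 = 0
  1+1 = 0 carry 1
  1+1+1 = 1 carry 1
  0+1+1 = 0 carry 1
  0+0+1 = 1
  1+0 = 1
  0+0 = 0
  1+0 = 1

0b101101001100011101011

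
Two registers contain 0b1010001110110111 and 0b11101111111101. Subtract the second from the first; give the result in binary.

0b110011110111010

Subtract column by column in base 2:
  1-1 → 0
  1-0 → 1
  1-1 → 0
  0-1 → 1 (borrow)
  1-1-1 → 1 (borrow)
  1-1-1 → 1 (borrow)
  0-1-1 → 0 (borrow)
  1-1-1 → 1 (borrow)
  1-1-1 → 1 (borrow)
  1-1-1 → 1 (borrow)
  0-0-1 → 1 (borrow)
  0-1-1 → 0 (borrow)
  0-1-1 → 0 (borrow)
  1-1-1 → 1 (borrow)
  0-0-1 → 1 (borrow)
  1-0-1 → 0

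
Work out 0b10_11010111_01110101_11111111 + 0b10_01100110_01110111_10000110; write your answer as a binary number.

0b101001111011110110110000101

Add column by column in base 2, right to left:
  1+0 = 1
  1+1 = 0 carry 1
  1+1+1 = 1 carry 1
  1+0+1 = 0 carry 1
  1+0+1 = 0 carry 1
  1+0+1 = 0 carry 1
  1+0+1 = 0 carry 1
  1+1+1 = 1 carry 1
  1+1+1 = 1 carry 1
  0+1+1 = 0 carry 1
  1+1+1 = 1 carry 1
  0+0+1 = 1
  1+1 = 0 carry 1
  1+1+1 = 1 carry 1
  1+1+1 = 1 carry 1
  0+0+1 = 1
  1+0 = 1
  1+1 = 0 carry 1
  1+1+1 = 1 carry 1
  0+0+1 = 1
  1+0 = 1
  0+1 = 1
  1+1 = 0 carry 1
  1+0+1 = 0 carry 1
  0+0+1 = 1
  1+1 = 0 carry 1
  final carry 1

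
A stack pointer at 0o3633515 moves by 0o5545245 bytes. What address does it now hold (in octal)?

0o11400762

Add column by column in base 8, right to left:
  5+5 = 2 carry 1
  1+4+1 = 6
  5+2 = 7
  3+5 = 0 carry 1
  3+4+1 = 0 carry 1
  6+5+1 = 4 carry 1
  3+5+1 = 1 carry 1
  final carry 1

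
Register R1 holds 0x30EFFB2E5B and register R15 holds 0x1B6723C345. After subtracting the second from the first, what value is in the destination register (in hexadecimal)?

0x1588D76B16

Subtract column by column in base 16:
  B-5 → 6
  5-4 → 1
  E-3 → B
  2-C → 6 (borrow)
  B-3-1 → 7
  F-2 → D
  F-7 → 8
  E-6 → 8
  0-B → 5 (borrow)
  3-1-1 → 1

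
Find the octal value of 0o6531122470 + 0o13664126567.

0o22415251257

Add column by column in base 8, right to left:
  0+7 = 7
  7+6 = 5 carry 1
  4+5+1 = 2 carry 1
  2+6+1 = 1 carry 1
  2+2+1 = 5
  1+1 = 2
  1+4 = 5
  3+6 = 1 carry 1
  5+6+1 = 4 carry 1
  6+3+1 = 2 carry 1
  0+1+1 = 2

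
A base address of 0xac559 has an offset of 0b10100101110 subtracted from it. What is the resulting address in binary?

0b10101100000000101011

0xac559 = 0b10101100010101011001 in binary.
Subtract column by column in base 2:
  1-0 → 1
  0-1 → 1 (borrow)
  0-1-1 → 0 (borrow)
  1-1-1 → 1 (borrow)
  1-0-1 → 0
  0-1 → 1 (borrow)
  1-0-1 → 0
  0-0 → 0
  1-1 → 0
  0-0 → 0
  1-1 → 0
  0-0 → 0
  0-0 → 0
  0-0 → 0
  1-0 → 1
  1-0 → 1
  0-0 → 0
  1-0 → 1
  0-0 → 0
  1-0 → 1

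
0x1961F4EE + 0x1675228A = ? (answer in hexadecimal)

Add column by column in base 16, right to left:
  E+A = 8 carry 1
  E+8+1 = 7 carry 1
  4+2+1 = 7
  F+2 = 1 carry 1
  1+5+1 = 7
  6+7 = D
  9+6 = F
  1+1 = 2

0x2FD71778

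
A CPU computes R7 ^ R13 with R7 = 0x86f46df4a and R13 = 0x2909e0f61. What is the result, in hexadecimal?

XOR each hex digit independently (no carries):
  8^2=a, 6^9=f, f^0=f, 4^9=d, 6^e=8, d^0=d, f^f=0, 4^6=2, a^1=b

0xaffd8d02b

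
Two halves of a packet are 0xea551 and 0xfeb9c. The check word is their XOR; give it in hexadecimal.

XOR each hex digit independently (no carries):
  e^f=1, a^e=4, 5^b=e, 5^9=c, 1^c=d

0x14ecd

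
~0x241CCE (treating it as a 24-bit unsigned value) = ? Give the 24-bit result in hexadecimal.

Each hex digit d becomes F−d:
  2→D, 4→B, 1→E, C→3, C→3, E→1

0xDBE331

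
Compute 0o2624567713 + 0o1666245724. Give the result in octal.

0o4513035637

Add column by column in base 8, right to left:
  3+4 = 7
  1+2 = 3
  7+7 = 6 carry 1
  7+5+1 = 5 carry 1
  6+4+1 = 3 carry 1
  5+2+1 = 0 carry 1
  4+6+1 = 3 carry 1
  2+6+1 = 1 carry 1
  6+6+1 = 5 carry 1
  2+1+1 = 4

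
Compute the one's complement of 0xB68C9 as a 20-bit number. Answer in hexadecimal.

Each hex digit d becomes F−d:
  B→4, 6→9, 8→7, C→3, 9→6

0x49736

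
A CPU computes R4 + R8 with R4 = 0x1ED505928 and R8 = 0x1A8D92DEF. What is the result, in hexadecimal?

Add column by column in base 16, right to left:
  8+F = 7 carry 1
  2+E+1 = 1 carry 1
  9+D+1 = 7 carry 1
  5+2+1 = 8
  0+9 = 9
  5+D = 2 carry 1
  D+8+1 = 6 carry 1
  E+A+1 = 9 carry 1
  1+1+1 = 3

0x396298717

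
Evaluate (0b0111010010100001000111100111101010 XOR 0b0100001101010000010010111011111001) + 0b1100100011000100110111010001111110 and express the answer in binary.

0b10000000010110110001100101110010001

First 0b0111010010100001000111100111101010 XOR 0b0100001101010000010010111011111001 = 0b0011011111110001010101011100010011.
Add column by column in base 2, right to left:
  1+0 = 1
  1+1 = 0 carry 1
  0+1+1 = 0 carry 1
  0+1+1 = 0 carry 1
  1+1+1 = 1 carry 1
  0+1+1 = 0 carry 1
  0+1+1 = 0 carry 1
  0+0+1 = 1
  1+0 = 1
  1+0 = 1
  1+1 = 0 carry 1
  0+0+1 = 1
  1+1 = 0 carry 1
  0+1+1 = 0 carry 1
  1+1+1 = 1 carry 1
  0+0+1 = 1
  1+1 = 0 carry 1
  0+1+1 = 0 carry 1
  1+0+1 = 0 carry 1
  0+0+1 = 1
  0+1 = 1
  0+0 = 0
  1+0 = 1
  1+0 = 1
  1+1 = 0 carry 1
  1+1+1 = 1 carry 1
  1+0+1 = 0 carry 1
  1+0+1 = 0 carry 1
  1+0+1 = 0 carry 1
  0+1+1 = 0 carry 1
  1+0+1 = 0 carry 1
  1+0+1 = 0 carry 1
  0+1+1 = 0 carry 1
  0+1+1 = 0 carry 1
  final carry 1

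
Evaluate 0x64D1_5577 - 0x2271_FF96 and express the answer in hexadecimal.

0x425F55E1

Subtract column by column in base 16:
  7-6 → 1
  7-9 → E (borrow)
  5-F-1 → 5 (borrow)
  5-F-1 → 5 (borrow)
  1-1-1 → F (borrow)
  D-7-1 → 5
  4-2 → 2
  6-2 → 4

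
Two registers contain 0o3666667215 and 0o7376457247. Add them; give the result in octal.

0o13265346464

Add column by column in base 8, right to left:
  5+7 = 4 carry 1
  1+4+1 = 6
  2+2 = 4
  7+7 = 6 carry 1
  6+5+1 = 4 carry 1
  6+4+1 = 3 carry 1
  6+6+1 = 5 carry 1
  6+7+1 = 6 carry 1
  6+3+1 = 2 carry 1
  3+7+1 = 3 carry 1
  final carry 1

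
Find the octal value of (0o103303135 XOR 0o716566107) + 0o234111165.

0o1051776217

First 0o103303135 XOR 0o716566107 = 0o615665032.
Add column by column in base 8, right to left:
  2+5 = 7
  3+6 = 1 carry 1
  0+1+1 = 2
  5+1 = 6
  6+1 = 7
  6+1 = 7
  5+4 = 1 carry 1
  1+3+1 = 5
  6+2 = 0 carry 1
  final carry 1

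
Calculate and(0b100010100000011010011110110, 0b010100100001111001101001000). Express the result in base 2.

AND bit by bit (1 only where both bits are 1):
  100010100000011010011110110
& 010100100001111001101001000
= 000000100000011000001000000

0b000000100000011000001000000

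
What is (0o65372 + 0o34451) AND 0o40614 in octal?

0o0

Add column by column in base 8, right to left:
  2+1 = 3
  7+5 = 4 carry 1
  3+4+1 = 0 carry 1
  5+4+1 = 2 carry 1
  6+3+1 = 2 carry 1
  final carry 1
Sum = 0o122043; now AND with 0o40614:
  1&0=0, 2&4=0, 2&0=0, 0&6=0, 4&1=0, 3&4=0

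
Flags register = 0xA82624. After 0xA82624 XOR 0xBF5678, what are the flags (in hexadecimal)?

XOR each hex digit independently (no carries):
  A^B=1, 8^F=7, 2^5=7, 6^6=0, 2^7=5, 4^8=C

0x17705C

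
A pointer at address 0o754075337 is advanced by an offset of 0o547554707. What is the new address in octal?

Add column by column in base 8, right to left:
  7+7 = 6 carry 1
  3+0+1 = 4
  3+7 = 2 carry 1
  5+4+1 = 2 carry 1
  7+5+1 = 5 carry 1
  0+5+1 = 6
  4+7 = 3 carry 1
  5+4+1 = 2 carry 1
  7+5+1 = 5 carry 1
  final carry 1

0o1523652246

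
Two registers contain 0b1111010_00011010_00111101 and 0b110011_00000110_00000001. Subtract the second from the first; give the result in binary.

0b10001110001010000111100

Subtract column by column in base 2:
  1-1 → 0
  0-0 → 0
  1-0 → 1
  1-0 → 1
  1-0 → 1
  1-0 → 1
  0-0 → 0
  0-0 → 0
  0-0 → 0
  1-1 → 0
  0-1 → 1 (borrow)
  1-0-1 → 0
  1-0 → 1
  0-0 → 0
  0-0 → 0
  0-0 → 0
  0-1 → 1 (borrow)
  1-1-1 → 1 (borrow)
  0-0-1 → 1 (borrow)
  1-0-1 → 0
  1-1 → 0
  1-1 → 0
  1-0 → 1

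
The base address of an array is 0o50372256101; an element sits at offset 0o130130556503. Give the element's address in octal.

0o200523034604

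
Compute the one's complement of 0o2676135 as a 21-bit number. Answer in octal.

Each oct digit d becomes 7−d:
  2→5, 6→1, 7→0, 6→1, 1→6, 3→4, 5→2

0o5101642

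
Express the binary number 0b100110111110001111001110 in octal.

0o46761716

Group the bits in threes: 100 110 111 110 001 111 001 110 → 46761716.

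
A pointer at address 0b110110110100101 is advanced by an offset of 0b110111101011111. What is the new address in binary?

Add column by column in base 2, right to left:
  1+1 = 0 carry 1
  0+1+1 = 0 carry 1
  1+1+1 = 1 carry 1
  0+1+1 = 0 carry 1
  0+1+1 = 0 carry 1
  1+0+1 = 0 carry 1
  0+1+1 = 0 carry 1
  1+0+1 = 0 carry 1
  1+1+1 = 1 carry 1
  0+1+1 = 0 carry 1
  1+1+1 = 1 carry 1
  1+1+1 = 1 carry 1
  0+0+1 = 1
  1+1 = 0 carry 1
  1+1+1 = 1 carry 1
  final carry 1

0b1101110100000100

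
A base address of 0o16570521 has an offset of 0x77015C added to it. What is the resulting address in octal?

0x77015C = 0o35600534 in octal.
Add column by column in base 8, right to left:
  1+4 = 5
  2+3 = 5
  5+5 = 2 carry 1
  0+0+1 = 1
  7+0 = 7
  5+6 = 3 carry 1
  6+5+1 = 4 carry 1
  1+3+1 = 5

0o54371255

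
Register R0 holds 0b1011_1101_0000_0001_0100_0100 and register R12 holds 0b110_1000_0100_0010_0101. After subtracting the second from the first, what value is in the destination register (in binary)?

Subtract column by column in base 2:
  0-1 → 1 (borrow)
  0-0-1 → 1 (borrow)
  1-1-1 → 1 (borrow)
  0-0-1 → 1 (borrow)
  0-0-1 → 1 (borrow)
  0-1-1 → 0 (borrow)
  1-0-1 → 0
  0-0 → 0
  1-0 → 1
  0-0 → 0
  0-1 → 1 (borrow)
  0-0-1 → 1 (borrow)
  0-0-1 → 1 (borrow)
  0-0-1 → 1 (borrow)
  0-0-1 → 1 (borrow)
  0-1-1 → 0 (borrow)
  1-0-1 → 0
  0-1 → 1 (borrow)
  1-1-1 → 1 (borrow)
  1-0-1 → 0
  1-0 → 1
  1-0 → 1
  0-0 → 0
  1-0 → 1

0b101101100111110100011111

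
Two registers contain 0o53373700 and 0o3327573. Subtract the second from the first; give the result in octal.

0o50044105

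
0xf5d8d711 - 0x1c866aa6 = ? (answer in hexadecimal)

0xd9526c6b

Subtract column by column in base 16:
  1-6 → b (borrow)
  1-a-1 → 6 (borrow)
  7-a-1 → c (borrow)
  d-6-1 → 6
  8-6 → 2
  d-8 → 5
  5-c → 9 (borrow)
  f-1-1 → d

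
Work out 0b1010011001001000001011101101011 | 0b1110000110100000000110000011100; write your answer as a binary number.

OR bit by bit (1 where either bit is 1):
  1010011001001000001011101101011
| 1110000110100000000110000011100
= 1110011111101000001111101111111

0b1110011111101000001111101111111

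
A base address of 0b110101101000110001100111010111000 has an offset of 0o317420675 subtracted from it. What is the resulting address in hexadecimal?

0x1a9daacfb

0b110101101000110001100111010111000 = 0x1ad18ceb8 in hexadecimal.
0o317420675 = 0x33e21bd in hexadecimal.
Subtract column by column in base 16:
  8-d → b (borrow)
  b-b-1 → f (borrow)
  e-1-1 → c
  c-2 → a
  8-e → a (borrow)
  1-3-1 → d (borrow)
  d-3-1 → 9
  a-0 → a
  1-0 → 1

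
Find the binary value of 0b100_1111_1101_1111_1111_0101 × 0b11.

Multiply each base-2 digit by 3, carrying:
  1×3 = 3 → write 1 carry 1
  0×3+1 = 1 → write 1
  1×3 = 3 → write 1 carry 1
  0×3+1 = 1 → write 1
  1×3 = 3 → write 1 carry 1
  1×3+1 = 4 → write 0 carry 2
  1×3+2 = 5 → write 1 carry 2
  1×3+2 = 5 → write 1 carry 2
  1×3+2 = 5 → write 1 carry 2
  1×3+2 = 5 → write 1 carry 2
  1×3+2 = 5 → write 1 carry 2
  1×3+2 = 5 → write 1 carry 2
  1×3+2 = 5 → write 1 carry 2
  0×3+2 = 2 → write 0 carry 1
  1×3+1 = 4 → write 0 carry 2
  1×3+2 = 5 → write 1 carry 2
  1×3+2 = 5 → write 1 carry 2
  1×3+2 = 5 → write 1 carry 2
  1×3+2 = 5 → write 1 carry 2
  1×3+2 = 5 → write 1 carry 2
  0×3+2 = 2 → write 0 carry 1
  0×3+1 = 1 → write 1
  1×3 = 3 → write 1 carry 1
  remaining carry: 1

0b111011111001111111011111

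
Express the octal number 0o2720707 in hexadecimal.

0xBA1C7

Each octal digit is 3 bits: 2=010 7=111 2=010 0=000 7=111 0=000 7=111.
Group the bits into nibbles: 1011 1010 0001 1100 0111 → BA1C7.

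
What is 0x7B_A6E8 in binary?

0b11110111010011011101000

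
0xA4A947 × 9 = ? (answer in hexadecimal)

Multiply each base-16 digit by 9, carrying:
  7×9 = 63 → write F carry 3
  4×9+3 = 39 → write 7 carry 2
  9×9+2 = 83 → write 3 carry 5
  A×9+5 = 95 → write F carry 5
  4×9+5 = 41 → write 9 carry 2
  A×9+2 = 92 → write C carry 5
  remaining carry: 5

0x5C9F37F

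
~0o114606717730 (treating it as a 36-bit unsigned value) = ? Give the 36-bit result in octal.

0o663171060047

Each oct digit d becomes 7−d:
  1→6, 1→6, 4→3, 6→1, 0→7, 6→1, 7→0, 1→6, 7→0, 7→0, 3→4, 0→7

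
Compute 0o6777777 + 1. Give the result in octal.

The trailing 6 digits are 7 (max in base 8), so adding 1 cascades: they roll to 0 and the next digit up increments.

0o7000000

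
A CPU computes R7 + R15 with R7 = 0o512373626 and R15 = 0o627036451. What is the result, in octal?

0o1341432277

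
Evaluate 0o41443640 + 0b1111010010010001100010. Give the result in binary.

0b110000110110110000000010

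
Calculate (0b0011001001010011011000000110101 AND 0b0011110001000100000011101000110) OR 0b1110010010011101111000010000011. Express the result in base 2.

0b1111010011011101111000010000111

0b0011001001010011011000000110101 AND 0b0011110001000100000011101000110 = 0b0011000001000000000000000000100.
Then OR with 0b1110010010011101111000010000011.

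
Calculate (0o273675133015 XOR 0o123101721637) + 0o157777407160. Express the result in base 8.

First 0o273675133015 XOR 0o123101721637 = 0o350774612622.
Add column by column in base 8, right to left:
  2+0 = 2
  2+6 = 0 carry 1
  6+1+1 = 0 carry 1
  2+7+1 = 2 carry 1
  1+0+1 = 2
  6+4 = 2 carry 1
  4+7+1 = 4 carry 1
  7+7+1 = 7 carry 1
  7+7+1 = 7 carry 1
  0+7+1 = 0 carry 1
  5+5+1 = 3 carry 1
  3+1+1 = 5

0o530774222002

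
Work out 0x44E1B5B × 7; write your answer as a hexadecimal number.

0x1E22BF7D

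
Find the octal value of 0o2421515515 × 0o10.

0o24215155150

Multiply each base-8 digit by 8, carrying:
  5×8 = 40 → write 0 carry 5
  1×8+5 = 13 → write 5 carry 1
  5×8+1 = 41 → write 1 carry 5
  5×8+5 = 45 → write 5 carry 5
  1×8+5 = 13 → write 5 carry 1
  5×8+1 = 41 → write 1 carry 5
  1×8+5 = 13 → write 5 carry 1
  2×8+1 = 17 → write 1 carry 2
  4×8+2 = 34 → write 2 carry 4
  2×8+4 = 20 → write 4 carry 2
  remaining carry: 2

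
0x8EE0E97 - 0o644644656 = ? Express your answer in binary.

0x8EE0E97 = 0b1000111011100000111010010111 in binary.
0o644644656 = 0b110100100110100100110101110 in binary.
Subtract column by column in base 2:
  1-0 → 1
  1-1 → 0
  1-1 → 0
  0-1 → 1 (borrow)
  1-0-1 → 0
  0-1 → 1 (borrow)
  0-0-1 → 1 (borrow)
  1-1-1 → 1 (borrow)
  0-1-1 → 0 (borrow)
  1-0-1 → 0
  1-0 → 1
  1-1 → 0
  0-0 → 0
  0-0 → 0
  0-1 → 1 (borrow)
  0-0-1 → 1 (borrow)
  0-1-1 → 0 (borrow)
  1-1-1 → 1 (borrow)
  1-0-1 → 0
  1-0 → 1
  0-1 → 1 (borrow)
  1-0-1 → 0
  1-0 → 1
  1-1 → 0
  0-0 → 0
  0-1 → 1 (borrow)
  0-1-1 → 0 (borrow)
  1-0-1 → 0

0b10010110101100010011101001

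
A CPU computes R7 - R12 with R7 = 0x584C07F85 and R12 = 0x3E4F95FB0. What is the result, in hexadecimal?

0x19FC71FD5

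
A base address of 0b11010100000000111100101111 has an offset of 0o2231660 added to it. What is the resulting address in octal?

0o326241337

0b11010100000000111100101111 = 0o324007457 in octal.
Add column by column in base 8, right to left:
  7+0 = 7
  5+6 = 3 carry 1
  4+6+1 = 3 carry 1
  7+1+1 = 1 carry 1
  0+3+1 = 4
  0+2 = 2
  4+2 = 6
  2+0 = 2
  3+0 = 3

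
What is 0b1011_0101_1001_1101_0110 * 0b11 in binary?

Multiply each base-2 digit by 3, carrying:
  0×3 = 0 → write 0
  1×3 = 3 → write 1 carry 1
  1×3+1 = 4 → write 0 carry 2
  0×3+2 = 2 → write 0 carry 1
  1×3+1 = 4 → write 0 carry 2
  0×3+2 = 2 → write 0 carry 1
  1×3+1 = 4 → write 0 carry 2
  1×3+2 = 5 → write 1 carry 2
  1×3+2 = 5 → write 1 carry 2
  0×3+2 = 2 → write 0 carry 1
  0×3+1 = 1 → write 1
  1×3 = 3 → write 1 carry 1
  1×3+1 = 4 → write 0 carry 2
  0×3+2 = 2 → write 0 carry 1
  1×3+1 = 4 → write 0 carry 2
  0×3+2 = 2 → write 0 carry 1
  1×3+1 = 4 → write 0 carry 2
  1×3+2 = 5 → write 1 carry 2
  0×3+2 = 2 → write 0 carry 1
  1×3+1 = 4 → write 0 carry 2
  remaining carry: 10

0b1000100000110110000010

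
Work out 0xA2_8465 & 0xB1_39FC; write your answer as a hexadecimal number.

0xA00064

AND each hex digit independently (no carries):
  A&B=A, 2&1=0, 8&3=0, 4&9=0, 6&F=6, 5&C=4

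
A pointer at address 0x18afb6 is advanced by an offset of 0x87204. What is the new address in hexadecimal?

Add column by column in base 16, right to left:
  6+4 = a
  b+0 = b
  f+2 = 1 carry 1
  a+7+1 = 2 carry 1
  8+8+1 = 1 carry 1
  1+0+1 = 2

0x2121ba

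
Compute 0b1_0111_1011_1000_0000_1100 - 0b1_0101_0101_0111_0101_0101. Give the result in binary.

0b100110000010110111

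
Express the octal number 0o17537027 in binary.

0b1111101011111000010111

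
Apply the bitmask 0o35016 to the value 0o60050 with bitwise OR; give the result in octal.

0o75056

OR each oct digit independently (no carries):
  6|3=7, 0|5=5, 0|0=0, 5|1=5, 0|6=6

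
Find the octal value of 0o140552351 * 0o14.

Multiply each base-8 digit by 12, carrying:
  1×12 = 12 → write 4 carry 1
  5×12+1 = 61 → write 5 carry 7
  3×12+7 = 43 → write 3 carry 5
  2×12+5 = 29 → write 5 carry 3
  5×12+3 = 63 → write 7 carry 7
  5×12+7 = 67 → write 3 carry 8
  0×12+8 = 8 → write 0 carry 1
  4×12+1 = 49 → write 1 carry 6
  1×12+6 = 18 → write 2 carry 2
  remaining carry: 2

0o2210375354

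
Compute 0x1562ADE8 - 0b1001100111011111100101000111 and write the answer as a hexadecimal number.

0b1001100111011111100101000111 = 0x99DF947 in hexadecimal.
Subtract column by column in base 16:
  8-7 → 1
  E-4 → A
  D-9 → 4
  A-F → B (borrow)
  2-D-1 → 4 (borrow)
  6-9-1 → C (borrow)
  5-9-1 → B (borrow)
  1-0-1 → 0

0xBC4B4A1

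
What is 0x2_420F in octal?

Expand each hex digit to 4 bits: 2=0010 4=0100 2=0010 0=0000 F=1111.
Group the bits in threes: 100 100 001 000 001 111 → 441017.

0o441017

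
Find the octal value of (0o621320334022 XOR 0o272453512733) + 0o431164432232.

0o1105160261143

First 0o621320334022 XOR 0o272453512733 = 0o453773626711.
Add column by column in base 8, right to left:
  1+2 = 3
  1+3 = 4
  7+2 = 1 carry 1
  6+2+1 = 1 carry 1
  2+3+1 = 6
  6+4 = 2 carry 1
  3+4+1 = 0 carry 1
  7+6+1 = 6 carry 1
  7+1+1 = 1 carry 1
  3+1+1 = 5
  5+3 = 0 carry 1
  4+4+1 = 1 carry 1
  final carry 1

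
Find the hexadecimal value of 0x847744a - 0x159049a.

0x6ee6fb0

Subtract column by column in base 16:
  a-a → 0
  4-9 → b (borrow)
  4-4-1 → f (borrow)
  7-0-1 → 6
  7-9 → e (borrow)
  4-5-1 → e (borrow)
  8-1-1 → 6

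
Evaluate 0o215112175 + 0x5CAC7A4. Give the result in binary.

0b111111111110101110000100001

0o215112175 = 0b10001101001001010001111101 in binary.
0x5CAC7A4 = 0b101110010101100011110100100 in binary.
Add column by column in base 2, right to left:
  1+0 = 1
  0+0 = 0
  1+1 = 0 carry 1
  1+0+1 = 0 carry 1
  1+0+1 = 0 carry 1
  1+1+1 = 1 carry 1
  1+0+1 = 0 carry 1
  0+1+1 = 0 carry 1
  0+1+1 = 0 carry 1
  0+1+1 = 0 carry 1
  1+1+1 = 1 carry 1
  0+0+1 = 1
  1+0 = 1
  0+0 = 0
  0+1 = 1
  1+1 = 0 carry 1
  0+0+1 = 1
  0+1 = 1
  1+0 = 1
  0+1 = 1
  1+0 = 1
  1+0 = 1
  0+1 = 1
  0+1 = 1
  0+1 = 1
  1+0 = 1
  0+1 = 1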